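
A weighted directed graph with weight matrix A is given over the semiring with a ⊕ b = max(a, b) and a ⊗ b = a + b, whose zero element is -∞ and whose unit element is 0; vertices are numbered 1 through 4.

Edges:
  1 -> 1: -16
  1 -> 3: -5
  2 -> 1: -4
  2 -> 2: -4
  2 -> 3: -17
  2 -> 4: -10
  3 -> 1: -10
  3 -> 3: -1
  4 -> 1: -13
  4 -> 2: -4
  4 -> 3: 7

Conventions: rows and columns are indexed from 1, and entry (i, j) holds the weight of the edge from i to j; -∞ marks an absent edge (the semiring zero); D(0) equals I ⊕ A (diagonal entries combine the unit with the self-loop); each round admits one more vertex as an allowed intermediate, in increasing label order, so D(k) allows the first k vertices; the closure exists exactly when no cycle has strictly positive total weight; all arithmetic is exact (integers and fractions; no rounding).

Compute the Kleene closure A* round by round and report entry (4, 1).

D(0):
  [0, -∞, -5, -∞]
  [-4, 0, -17, -10]
  [-10, -∞, 0, -∞]
  [-13, -4, 7, 0]
D(1):
  [0, -∞, -5, -∞]
  [-4, 0, -9, -10]
  [-10, -∞, 0, -∞]
  [-13, -4, 7, 0]
D(2):
  [0, -∞, -5, -∞]
  [-4, 0, -9, -10]
  [-10, -∞, 0, -∞]
  [-8, -4, 7, 0]
D(3):
  [0, -∞, -5, -∞]
  [-4, 0, -9, -10]
  [-10, -∞, 0, -∞]
  [-3, -4, 7, 0]
D(4):
  [0, -∞, -5, -∞]
  [-4, 0, -3, -10]
  [-10, -∞, 0, -∞]
  [-3, -4, 7, 0]
Answer: A*[4][1] = -3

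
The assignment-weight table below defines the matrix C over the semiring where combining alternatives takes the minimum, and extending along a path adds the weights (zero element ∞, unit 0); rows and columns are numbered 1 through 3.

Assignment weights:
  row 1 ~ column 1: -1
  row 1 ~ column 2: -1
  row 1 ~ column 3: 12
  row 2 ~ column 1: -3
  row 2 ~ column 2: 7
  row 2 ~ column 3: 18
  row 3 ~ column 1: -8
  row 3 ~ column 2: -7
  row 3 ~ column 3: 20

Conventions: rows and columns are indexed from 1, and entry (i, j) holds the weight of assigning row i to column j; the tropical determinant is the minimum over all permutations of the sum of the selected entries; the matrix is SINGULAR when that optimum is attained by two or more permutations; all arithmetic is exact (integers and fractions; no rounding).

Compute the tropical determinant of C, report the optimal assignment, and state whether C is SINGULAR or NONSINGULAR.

σ = (1, 2, 3): (-1) + 7 + 20 = 26
σ = (1, 3, 2): (-1) + 18 + (-7) = 10
σ = (2, 1, 3): (-1) + (-3) + 20 = 16
σ = (2, 3, 1): (-1) + 18 + (-8) = 9
σ = (3, 1, 2): 12 + (-3) + (-7) = 2
σ = (3, 2, 1): 12 + 7 + (-8) = 11
Optimal value attained by: σ = (3, 1, 2).
Answer: det⊕(C) = 2; verdict: NONSINGULAR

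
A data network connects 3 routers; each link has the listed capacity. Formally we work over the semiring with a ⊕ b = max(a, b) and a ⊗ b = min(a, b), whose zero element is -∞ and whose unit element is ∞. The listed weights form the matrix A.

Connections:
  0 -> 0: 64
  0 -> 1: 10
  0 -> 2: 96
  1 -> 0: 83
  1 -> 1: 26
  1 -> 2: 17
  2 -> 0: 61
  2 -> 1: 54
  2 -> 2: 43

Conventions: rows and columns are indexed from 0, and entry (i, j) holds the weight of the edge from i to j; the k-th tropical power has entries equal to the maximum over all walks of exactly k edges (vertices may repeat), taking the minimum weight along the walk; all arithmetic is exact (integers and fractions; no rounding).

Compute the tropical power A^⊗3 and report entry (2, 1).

A^⊗2:
  [64, 54, 64]
  [64, 26, 83]
  [61, 43, 61]
A^⊗3:
  [64, 54, 64]
  [64, 54, 64]
  [61, 54, 61]
Key observation: the optimum is the walk 2->0->2->1, with weight 61 min 96 min 54 = 54.
Optimal value attained by: walk 2->0->2->1.
Answer: (A^⊗3)[2][1] = 54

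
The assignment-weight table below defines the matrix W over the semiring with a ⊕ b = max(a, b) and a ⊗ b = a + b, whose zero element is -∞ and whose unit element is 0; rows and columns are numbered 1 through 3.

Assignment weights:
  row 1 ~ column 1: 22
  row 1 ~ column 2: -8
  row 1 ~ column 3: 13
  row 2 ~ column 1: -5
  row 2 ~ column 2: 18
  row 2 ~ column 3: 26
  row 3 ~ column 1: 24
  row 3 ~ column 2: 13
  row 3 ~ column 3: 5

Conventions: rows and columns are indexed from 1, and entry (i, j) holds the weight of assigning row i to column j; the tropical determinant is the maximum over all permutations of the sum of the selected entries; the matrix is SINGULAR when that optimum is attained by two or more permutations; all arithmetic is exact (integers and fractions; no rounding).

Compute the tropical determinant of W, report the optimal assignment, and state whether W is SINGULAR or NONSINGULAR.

σ = (1, 2, 3): 22 + 18 + 5 = 45
σ = (1, 3, 2): 22 + 26 + 13 = 61
σ = (2, 1, 3): (-8) + (-5) + 5 = -8
σ = (2, 3, 1): (-8) + 26 + 24 = 42
σ = (3, 1, 2): 13 + (-5) + 13 = 21
σ = (3, 2, 1): 13 + 18 + 24 = 55
Optimal value attained by: σ = (1, 3, 2).
Answer: det⊕(W) = 61; verdict: NONSINGULAR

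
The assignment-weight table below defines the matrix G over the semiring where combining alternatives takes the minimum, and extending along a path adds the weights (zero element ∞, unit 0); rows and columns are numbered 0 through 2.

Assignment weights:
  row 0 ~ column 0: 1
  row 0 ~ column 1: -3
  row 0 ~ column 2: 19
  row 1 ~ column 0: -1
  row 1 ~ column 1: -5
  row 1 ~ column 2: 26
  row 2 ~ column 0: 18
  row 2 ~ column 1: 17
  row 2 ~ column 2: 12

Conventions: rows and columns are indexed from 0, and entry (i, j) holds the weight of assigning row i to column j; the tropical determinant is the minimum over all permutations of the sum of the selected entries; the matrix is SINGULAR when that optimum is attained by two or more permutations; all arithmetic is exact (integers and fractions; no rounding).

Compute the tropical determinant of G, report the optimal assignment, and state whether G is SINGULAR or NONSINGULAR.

σ = (0, 1, 2): 1 + (-5) + 12 = 8
σ = (0, 2, 1): 1 + 26 + 17 = 44
σ = (1, 0, 2): (-3) + (-1) + 12 = 8
σ = (1, 2, 0): (-3) + 26 + 18 = 41
σ = (2, 0, 1): 19 + (-1) + 17 = 35
σ = (2, 1, 0): 19 + (-5) + 18 = 32
Optimal value attained by: σ = (0, 1, 2).
Answer: det⊕(G) = 8; verdict: SINGULAR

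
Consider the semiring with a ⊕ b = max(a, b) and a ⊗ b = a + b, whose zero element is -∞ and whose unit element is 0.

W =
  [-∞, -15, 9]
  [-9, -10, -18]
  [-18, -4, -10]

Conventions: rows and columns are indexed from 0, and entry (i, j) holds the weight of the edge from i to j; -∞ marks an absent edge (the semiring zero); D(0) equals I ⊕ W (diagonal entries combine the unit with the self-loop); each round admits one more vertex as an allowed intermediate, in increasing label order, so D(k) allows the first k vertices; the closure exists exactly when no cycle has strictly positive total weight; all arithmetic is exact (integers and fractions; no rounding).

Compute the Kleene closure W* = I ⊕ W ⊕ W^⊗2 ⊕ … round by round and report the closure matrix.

D(0):
  [0, -15, 9]
  [-9, 0, -18]
  [-18, -4, 0]
D(1):
  [0, -15, 9]
  [-9, 0, 0]
  [-18, -4, 0]
D(2):
  [0, -15, 9]
  [-9, 0, 0]
  [-13, -4, 0]
D(3):
  [0, 5, 9]
  [-9, 0, 0]
  [-13, -4, 0]
Answer: W* = [[0, 5, 9], [-9, 0, 0], [-13, -4, 0]]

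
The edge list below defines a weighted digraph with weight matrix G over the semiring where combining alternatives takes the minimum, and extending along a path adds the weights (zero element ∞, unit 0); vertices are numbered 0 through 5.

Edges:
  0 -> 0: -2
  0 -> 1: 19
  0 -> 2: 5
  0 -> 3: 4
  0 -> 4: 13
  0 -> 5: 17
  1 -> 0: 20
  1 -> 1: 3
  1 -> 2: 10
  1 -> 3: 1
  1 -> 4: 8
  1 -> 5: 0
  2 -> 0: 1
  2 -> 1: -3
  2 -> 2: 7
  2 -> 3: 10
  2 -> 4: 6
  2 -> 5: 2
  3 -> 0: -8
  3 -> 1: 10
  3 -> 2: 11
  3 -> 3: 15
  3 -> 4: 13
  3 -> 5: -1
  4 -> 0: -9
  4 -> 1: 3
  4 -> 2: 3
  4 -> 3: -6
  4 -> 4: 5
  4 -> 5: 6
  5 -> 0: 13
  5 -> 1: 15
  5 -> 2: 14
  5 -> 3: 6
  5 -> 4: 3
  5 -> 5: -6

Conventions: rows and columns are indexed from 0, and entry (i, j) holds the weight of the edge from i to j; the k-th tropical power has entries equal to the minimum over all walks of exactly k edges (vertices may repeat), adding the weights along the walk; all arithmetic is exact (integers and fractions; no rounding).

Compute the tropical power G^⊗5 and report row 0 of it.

G^⊗2:
  [-4, 2, 3, 2, 11, 3]
  [-7, 6, 11, 2, 3, -6]
  [-3, 0, 6, -2, 5, -4]
  [-10, 8, -3, -4, 2, -7]
  [-14, 0, -4, -5, 4, -7]
  [-6, 6, 6, -3, -3, -12]
G^⊗3:
  [-6, 0, 1, 0, 6, -3]
  [-9, 6, -2, -3, -3, -12]
  [-10, 3, 2, -1, -1, -10]
  [-12, -6, -5, -6, -4, -13]
  [-16, -7, -9, -10, -4, -13]
  [-12, 0, -1, -9, -9, -18]
G^⊗4:
  [-8, -2, -1, -2, 0, -9]
  [-12, -5, -4, -9, -9, -18]
  [-12, -1, -5, -7, -7, -16]
  [-14, -8, -7, -10, -10, -19]
  [-18, -12, -11, -12, -10, -19]
  [-18, -6, -7, -15, -15, -24]
G^⊗5:
  [-10, -4, -3, -6, -6, -15]
  [-18, -7, -7, -15, -15, -24]
  [-16, -8, -7, -13, -13, -22]
  [-19, -10, -9, -16, -16, -25]
  [-20, -14, -13, -16, -16, -25]
  [-24, -12, -13, -21, -21, -30]
Answer: row 0 of G^⊗5 = [-10, -4, -3, -6, -6, -15]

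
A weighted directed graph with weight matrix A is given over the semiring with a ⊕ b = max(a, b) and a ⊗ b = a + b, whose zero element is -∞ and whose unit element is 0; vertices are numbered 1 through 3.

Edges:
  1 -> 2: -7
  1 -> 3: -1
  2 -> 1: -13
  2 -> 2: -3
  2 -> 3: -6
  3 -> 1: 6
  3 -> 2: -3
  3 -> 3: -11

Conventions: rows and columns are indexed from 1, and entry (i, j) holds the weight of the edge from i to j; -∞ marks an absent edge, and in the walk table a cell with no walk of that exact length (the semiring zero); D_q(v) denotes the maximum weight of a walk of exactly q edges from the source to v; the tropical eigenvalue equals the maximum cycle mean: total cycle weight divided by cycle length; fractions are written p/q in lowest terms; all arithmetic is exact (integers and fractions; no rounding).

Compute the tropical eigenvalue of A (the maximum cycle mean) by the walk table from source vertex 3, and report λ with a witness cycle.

q=0: [-∞, -∞, 0]
q=1: [6, -3, -11]
q=2: [-5, -1, 5]
q=3: [11, 2, -6]
Optimal cycle mean attained by: cycle 1->3->1, total (-1) + 6, length 2.
Answer: λ = 5/2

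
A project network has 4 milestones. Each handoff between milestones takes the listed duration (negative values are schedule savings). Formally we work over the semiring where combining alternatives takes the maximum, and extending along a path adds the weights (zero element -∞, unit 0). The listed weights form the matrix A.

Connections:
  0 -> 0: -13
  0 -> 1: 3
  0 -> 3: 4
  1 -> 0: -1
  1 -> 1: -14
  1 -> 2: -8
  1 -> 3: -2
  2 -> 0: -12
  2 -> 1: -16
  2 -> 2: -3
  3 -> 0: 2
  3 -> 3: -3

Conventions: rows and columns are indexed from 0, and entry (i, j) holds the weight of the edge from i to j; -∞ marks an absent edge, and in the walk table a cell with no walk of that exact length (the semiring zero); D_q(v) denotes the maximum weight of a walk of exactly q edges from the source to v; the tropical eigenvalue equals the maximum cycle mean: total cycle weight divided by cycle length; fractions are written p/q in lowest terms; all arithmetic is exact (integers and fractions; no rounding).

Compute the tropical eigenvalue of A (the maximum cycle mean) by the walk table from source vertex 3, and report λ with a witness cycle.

q=0: [-∞, -∞, -∞, 0]
q=1: [2, -∞, -∞, -3]
q=2: [-1, 5, -∞, 6]
q=3: [8, 2, -3, 3]
q=4: [5, 11, -6, 12]
Optimal cycle mean attained by: cycle 0->3->0, total 4 + 2, length 2.
Answer: λ = 3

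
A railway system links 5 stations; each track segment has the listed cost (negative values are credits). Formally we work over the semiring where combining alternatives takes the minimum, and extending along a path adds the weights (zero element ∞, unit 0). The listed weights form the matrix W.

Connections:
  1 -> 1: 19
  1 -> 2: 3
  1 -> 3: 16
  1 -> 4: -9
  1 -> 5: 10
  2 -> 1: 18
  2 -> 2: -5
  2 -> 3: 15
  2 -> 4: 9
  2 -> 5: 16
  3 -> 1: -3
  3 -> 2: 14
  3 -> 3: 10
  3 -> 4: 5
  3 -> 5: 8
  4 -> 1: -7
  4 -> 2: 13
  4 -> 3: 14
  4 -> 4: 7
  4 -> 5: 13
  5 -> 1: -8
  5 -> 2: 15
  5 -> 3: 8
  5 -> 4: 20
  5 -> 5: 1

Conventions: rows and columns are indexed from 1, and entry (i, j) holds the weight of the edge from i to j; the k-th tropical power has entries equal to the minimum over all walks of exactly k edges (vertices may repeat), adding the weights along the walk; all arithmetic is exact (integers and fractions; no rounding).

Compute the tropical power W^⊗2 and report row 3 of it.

W^⊗2:
  [-16, -2, 5, -2, 4]
  [2, -10, 10, 4, 11]
  [-2, 0, 13, -12, 7]
  [0, -4, 9, -16, 3]
  [-7, -5, 8, -17, 2]
Answer: row 3 of W^⊗2 = [-2, 0, 13, -12, 7]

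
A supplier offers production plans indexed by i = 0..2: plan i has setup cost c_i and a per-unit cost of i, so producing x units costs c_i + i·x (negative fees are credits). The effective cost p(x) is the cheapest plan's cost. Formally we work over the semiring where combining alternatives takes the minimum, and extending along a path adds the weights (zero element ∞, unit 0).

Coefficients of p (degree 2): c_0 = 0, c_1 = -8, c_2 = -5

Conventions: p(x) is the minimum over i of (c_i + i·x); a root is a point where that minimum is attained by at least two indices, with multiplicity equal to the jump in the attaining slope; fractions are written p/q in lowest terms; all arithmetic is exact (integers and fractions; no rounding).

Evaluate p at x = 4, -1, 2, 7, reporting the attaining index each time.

p(4) = min(0+0·4=0, -8+1·4=-4, -5+2·4=3) = -4 (attained by i=1)
p(-1) = min(0+0·(-1)=0, -8+1·(-1)=-9, -5+2·(-1)=-7) = -9 (attained by i=1)
p(2) = min(0+0·2=0, -8+1·2=-6, -5+2·2=-1) = -6 (attained by i=1)
p(7) = min(0+0·7=0, -8+1·7=-1, -5+2·7=9) = -1 (attained by i=1)
Answer: p(4) = -4; p(-1) = -9; p(2) = -6; p(7) = -1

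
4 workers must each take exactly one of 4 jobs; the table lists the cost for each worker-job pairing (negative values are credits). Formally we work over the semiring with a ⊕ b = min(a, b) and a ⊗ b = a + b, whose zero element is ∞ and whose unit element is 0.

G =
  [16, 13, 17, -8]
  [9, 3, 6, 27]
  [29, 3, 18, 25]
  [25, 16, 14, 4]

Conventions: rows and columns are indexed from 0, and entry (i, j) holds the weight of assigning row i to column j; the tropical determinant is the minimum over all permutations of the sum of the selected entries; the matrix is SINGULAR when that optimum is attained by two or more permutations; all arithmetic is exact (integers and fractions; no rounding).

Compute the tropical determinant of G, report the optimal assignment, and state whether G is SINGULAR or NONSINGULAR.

σ = (0, 1, 2, 3): 16 + 3 + 18 + 4 = 41
σ = (0, 1, 3, 2): 16 + 3 + 25 + 14 = 58
σ = (0, 2, 1, 3): 16 + 6 + 3 + 4 = 29
σ = (0, 2, 3, 1): 16 + 6 + 25 + 16 = 63
σ = (0, 3, 1, 2): 16 + 27 + 3 + 14 = 60
σ = (0, 3, 2, 1): 16 + 27 + 18 + 16 = 77
σ = (1, 0, 2, 3): 13 + 9 + 18 + 4 = 44
σ = (1, 0, 3, 2): 13 + 9 + 25 + 14 = 61
σ = (1, 2, 0, 3): 13 + 6 + 29 + 4 = 52
σ = (1, 2, 3, 0): 13 + 6 + 25 + 25 = 69
σ = (1, 3, 0, 2): 13 + 27 + 29 + 14 = 83
σ = (1, 3, 2, 0): 13 + 27 + 18 + 25 = 83
σ = (2, 0, 1, 3): 17 + 9 + 3 + 4 = 33
σ = (2, 0, 3, 1): 17 + 9 + 25 + 16 = 67
σ = (2, 1, 0, 3): 17 + 3 + 29 + 4 = 53
σ = (2, 1, 3, 0): 17 + 3 + 25 + 25 = 70
σ = (2, 3, 0, 1): 17 + 27 + 29 + 16 = 89
σ = (2, 3, 1, 0): 17 + 27 + 3 + 25 = 72
σ = (3, 0, 1, 2): (-8) + 9 + 3 + 14 = 18
σ = (3, 0, 2, 1): (-8) + 9 + 18 + 16 = 35
σ = (3, 1, 0, 2): (-8) + 3 + 29 + 14 = 38
σ = (3, 1, 2, 0): (-8) + 3 + 18 + 25 = 38
σ = (3, 2, 0, 1): (-8) + 6 + 29 + 16 = 43
σ = (3, 2, 1, 0): (-8) + 6 + 3 + 25 = 26
Optimal value attained by: σ = (3, 0, 1, 2).
Answer: det⊕(G) = 18; verdict: NONSINGULAR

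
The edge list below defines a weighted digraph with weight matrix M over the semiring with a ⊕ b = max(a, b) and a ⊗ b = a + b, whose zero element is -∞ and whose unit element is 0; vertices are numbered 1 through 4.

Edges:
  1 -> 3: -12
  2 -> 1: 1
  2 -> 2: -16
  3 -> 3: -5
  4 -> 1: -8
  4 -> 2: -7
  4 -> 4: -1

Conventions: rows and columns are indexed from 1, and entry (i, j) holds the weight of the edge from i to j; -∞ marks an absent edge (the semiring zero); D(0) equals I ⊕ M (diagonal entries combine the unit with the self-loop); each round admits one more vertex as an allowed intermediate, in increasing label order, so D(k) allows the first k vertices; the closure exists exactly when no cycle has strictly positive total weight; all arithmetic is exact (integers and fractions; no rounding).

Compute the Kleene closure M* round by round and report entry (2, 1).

D(0):
  [0, -∞, -12, -∞]
  [1, 0, -∞, -∞]
  [-∞, -∞, 0, -∞]
  [-8, -7, -∞, 0]
D(1):
  [0, -∞, -12, -∞]
  [1, 0, -11, -∞]
  [-∞, -∞, 0, -∞]
  [-8, -7, -20, 0]
D(2):
  [0, -∞, -12, -∞]
  [1, 0, -11, -∞]
  [-∞, -∞, 0, -∞]
  [-6, -7, -18, 0]
D(3):
  [0, -∞, -12, -∞]
  [1, 0, -11, -∞]
  [-∞, -∞, 0, -∞]
  [-6, -7, -18, 0]
D(4):
  [0, -∞, -12, -∞]
  [1, 0, -11, -∞]
  [-∞, -∞, 0, -∞]
  [-6, -7, -18, 0]
Answer: M*[2][1] = 1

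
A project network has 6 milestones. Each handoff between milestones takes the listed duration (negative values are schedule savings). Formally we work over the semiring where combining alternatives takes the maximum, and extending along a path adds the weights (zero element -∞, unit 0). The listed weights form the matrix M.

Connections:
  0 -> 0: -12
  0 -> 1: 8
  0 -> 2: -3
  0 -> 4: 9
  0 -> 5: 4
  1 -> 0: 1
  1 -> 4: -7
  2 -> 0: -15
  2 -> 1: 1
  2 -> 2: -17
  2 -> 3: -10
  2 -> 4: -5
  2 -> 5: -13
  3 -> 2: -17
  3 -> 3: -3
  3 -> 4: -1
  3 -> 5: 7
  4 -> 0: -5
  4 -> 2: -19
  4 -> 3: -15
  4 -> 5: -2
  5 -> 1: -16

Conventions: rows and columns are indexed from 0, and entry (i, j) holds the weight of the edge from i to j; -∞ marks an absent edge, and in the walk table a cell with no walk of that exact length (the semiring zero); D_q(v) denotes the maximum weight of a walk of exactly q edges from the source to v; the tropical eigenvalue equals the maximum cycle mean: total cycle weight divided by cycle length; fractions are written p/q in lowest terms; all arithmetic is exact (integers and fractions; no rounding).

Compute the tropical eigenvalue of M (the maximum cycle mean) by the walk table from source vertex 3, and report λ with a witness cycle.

q=0: [-∞, -∞, -∞, 0, -∞, -∞]
q=1: [-∞, -∞, -17, -3, -1, 7]
q=2: [-6, -9, -20, -6, -4, 4]
q=3: [-8, 2, -9, -9, 3, 1]
q=4: [3, 0, -11, -12, 1, 1]
q=5: [1, 11, 0, -14, 12, 7]
q=6: [12, 9, -2, -3, 10, 10]
Optimal cycle mean attained by: cycle 0->1->0, total 8 + 1, length 2.
Answer: λ = 9/2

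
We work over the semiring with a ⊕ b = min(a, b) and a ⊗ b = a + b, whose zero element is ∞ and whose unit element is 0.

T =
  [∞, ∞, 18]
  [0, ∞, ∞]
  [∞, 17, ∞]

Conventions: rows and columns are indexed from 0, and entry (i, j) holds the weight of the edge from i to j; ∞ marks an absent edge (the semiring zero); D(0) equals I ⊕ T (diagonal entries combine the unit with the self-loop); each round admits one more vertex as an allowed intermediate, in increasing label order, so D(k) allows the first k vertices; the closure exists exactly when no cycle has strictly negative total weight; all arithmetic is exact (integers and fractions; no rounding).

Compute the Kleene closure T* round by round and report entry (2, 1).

D(0):
  [0, ∞, 18]
  [0, 0, ∞]
  [∞, 17, 0]
D(1):
  [0, ∞, 18]
  [0, 0, 18]
  [∞, 17, 0]
D(2):
  [0, ∞, 18]
  [0, 0, 18]
  [17, 17, 0]
D(3):
  [0, 35, 18]
  [0, 0, 18]
  [17, 17, 0]
Answer: T*[2][1] = 17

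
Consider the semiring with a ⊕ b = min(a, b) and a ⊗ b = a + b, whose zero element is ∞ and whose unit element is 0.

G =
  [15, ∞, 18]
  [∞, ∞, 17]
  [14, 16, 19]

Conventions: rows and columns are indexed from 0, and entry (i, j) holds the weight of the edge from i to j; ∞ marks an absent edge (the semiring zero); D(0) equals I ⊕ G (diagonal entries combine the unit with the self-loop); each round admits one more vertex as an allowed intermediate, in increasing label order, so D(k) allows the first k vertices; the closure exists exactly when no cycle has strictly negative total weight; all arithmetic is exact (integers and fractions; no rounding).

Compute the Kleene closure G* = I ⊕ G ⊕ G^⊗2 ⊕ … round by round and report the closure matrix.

D(0):
  [0, ∞, 18]
  [∞, 0, 17]
  [14, 16, 0]
D(1):
  [0, ∞, 18]
  [∞, 0, 17]
  [14, 16, 0]
D(2):
  [0, ∞, 18]
  [∞, 0, 17]
  [14, 16, 0]
D(3):
  [0, 34, 18]
  [31, 0, 17]
  [14, 16, 0]
Answer: G* = [[0, 34, 18], [31, 0, 17], [14, 16, 0]]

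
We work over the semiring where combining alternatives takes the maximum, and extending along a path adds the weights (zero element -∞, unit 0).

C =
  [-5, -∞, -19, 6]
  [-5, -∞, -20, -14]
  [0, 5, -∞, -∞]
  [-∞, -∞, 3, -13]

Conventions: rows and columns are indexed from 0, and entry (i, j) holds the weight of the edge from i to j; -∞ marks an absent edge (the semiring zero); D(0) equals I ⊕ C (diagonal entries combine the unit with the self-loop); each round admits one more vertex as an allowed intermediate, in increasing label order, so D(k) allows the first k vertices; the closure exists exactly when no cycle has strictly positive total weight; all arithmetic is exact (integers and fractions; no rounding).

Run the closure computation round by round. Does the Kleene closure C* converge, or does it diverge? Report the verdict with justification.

D(0):
  [0, -∞, -19, 6]
  [-5, 0, -20, -14]
  [0, 5, 0, -∞]
  [-∞, -∞, 3, 0]
D(1):
  [0, -∞, -19, 6]
  [-5, 0, -20, 1]
  [0, 5, 0, 6]
  [-∞, -∞, 3, 0]
D(2):
  [0, -∞, -19, 6]
  [-5, 0, -20, 1]
  [0, 5, 0, 6]
  [-∞, -∞, 3, 0]
Detection: at round 3, diagonal entry (3, 3) turns strictly positive.
Key observation: the cycle 3->2->0->3 has total weight 3 + 0 + 6, which is strictly positive.
Answer: DIVERGES — positive cycle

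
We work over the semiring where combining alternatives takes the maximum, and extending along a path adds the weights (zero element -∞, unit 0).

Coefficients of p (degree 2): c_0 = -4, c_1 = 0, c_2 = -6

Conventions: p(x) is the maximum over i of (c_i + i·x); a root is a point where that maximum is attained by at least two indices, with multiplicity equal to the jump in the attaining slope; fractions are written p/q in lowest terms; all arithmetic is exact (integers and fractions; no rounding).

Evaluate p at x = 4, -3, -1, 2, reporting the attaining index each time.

p(4) = max(-4+0·4=-4, 0+1·4=4, -6+2·4=2) = 4 (attained by i=1)
p(-3) = max(-4+0·(-3)=-4, 0+1·(-3)=-3, -6+2·(-3)=-12) = -3 (attained by i=1)
p(-1) = max(-4+0·(-1)=-4, 0+1·(-1)=-1, -6+2·(-1)=-8) = -1 (attained by i=1)
p(2) = max(-4+0·2=-4, 0+1·2=2, -6+2·2=-2) = 2 (attained by i=1)
Answer: p(4) = 4; p(-3) = -3; p(-1) = -1; p(2) = 2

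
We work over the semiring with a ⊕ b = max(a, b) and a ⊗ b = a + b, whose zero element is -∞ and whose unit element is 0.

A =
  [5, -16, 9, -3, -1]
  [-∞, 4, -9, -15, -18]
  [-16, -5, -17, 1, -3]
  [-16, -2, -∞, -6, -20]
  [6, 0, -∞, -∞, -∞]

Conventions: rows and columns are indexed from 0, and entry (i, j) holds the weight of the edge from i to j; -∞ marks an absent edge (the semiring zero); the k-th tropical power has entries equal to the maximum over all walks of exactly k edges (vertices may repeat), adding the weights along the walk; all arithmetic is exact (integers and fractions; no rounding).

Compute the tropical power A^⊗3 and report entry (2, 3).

A^⊗2:
  [10, 4, 14, 10, 6]
  [-12, 8, -5, -8, -12]
  [3, -1, -7, -5, -17]
  [-11, 2, -7, -12, -17]
  [11, 4, 15, 3, 5]
A^⊗3:
  [15, 9, 19, 15, 11]
  [-6, 12, -1, -4, -8]
  [8, 3, 12, 0, 2]
  [-6, 6, -2, -6, -10]
  [16, 10, 20, 16, 12]
Key observation: the optimum is the walk 2->4->0->3, with weight (-3) + 6 + (-3) = 0.
Optimal value attained by: walk 2->4->0->3.
Answer: (A^⊗3)[2][3] = 0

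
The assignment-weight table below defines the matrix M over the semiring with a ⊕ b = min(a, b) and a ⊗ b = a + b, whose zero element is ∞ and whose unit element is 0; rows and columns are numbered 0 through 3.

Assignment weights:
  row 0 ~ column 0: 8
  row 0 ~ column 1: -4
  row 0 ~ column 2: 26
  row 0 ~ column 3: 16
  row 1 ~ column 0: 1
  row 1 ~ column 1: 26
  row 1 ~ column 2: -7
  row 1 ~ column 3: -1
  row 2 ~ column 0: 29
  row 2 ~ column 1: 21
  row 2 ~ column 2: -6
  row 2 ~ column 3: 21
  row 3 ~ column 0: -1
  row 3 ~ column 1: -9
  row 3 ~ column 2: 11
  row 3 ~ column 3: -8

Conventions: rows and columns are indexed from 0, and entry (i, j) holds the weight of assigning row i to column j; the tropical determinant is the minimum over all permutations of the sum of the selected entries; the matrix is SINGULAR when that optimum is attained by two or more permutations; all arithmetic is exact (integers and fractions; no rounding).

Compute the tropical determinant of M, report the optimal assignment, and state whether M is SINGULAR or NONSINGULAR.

σ = (0, 1, 2, 3): 8 + 26 + (-6) + (-8) = 20
σ = (0, 1, 3, 2): 8 + 26 + 21 + 11 = 66
σ = (0, 2, 1, 3): 8 + (-7) + 21 + (-8) = 14
σ = (0, 2, 3, 1): 8 + (-7) + 21 + (-9) = 13
σ = (0, 3, 1, 2): 8 + (-1) + 21 + 11 = 39
σ = (0, 3, 2, 1): 8 + (-1) + (-6) + (-9) = -8
σ = (1, 0, 2, 3): (-4) + 1 + (-6) + (-8) = -17
σ = (1, 0, 3, 2): (-4) + 1 + 21 + 11 = 29
σ = (1, 2, 0, 3): (-4) + (-7) + 29 + (-8) = 10
σ = (1, 2, 3, 0): (-4) + (-7) + 21 + (-1) = 9
σ = (1, 3, 0, 2): (-4) + (-1) + 29 + 11 = 35
σ = (1, 3, 2, 0): (-4) + (-1) + (-6) + (-1) = -12
σ = (2, 0, 1, 3): 26 + 1 + 21 + (-8) = 40
σ = (2, 0, 3, 1): 26 + 1 + 21 + (-9) = 39
σ = (2, 1, 0, 3): 26 + 26 + 29 + (-8) = 73
σ = (2, 1, 3, 0): 26 + 26 + 21 + (-1) = 72
σ = (2, 3, 0, 1): 26 + (-1) + 29 + (-9) = 45
σ = (2, 3, 1, 0): 26 + (-1) + 21 + (-1) = 45
σ = (3, 0, 1, 2): 16 + 1 + 21 + 11 = 49
σ = (3, 0, 2, 1): 16 + 1 + (-6) + (-9) = 2
σ = (3, 1, 0, 2): 16 + 26 + 29 + 11 = 82
σ = (3, 1, 2, 0): 16 + 26 + (-6) + (-1) = 35
σ = (3, 2, 0, 1): 16 + (-7) + 29 + (-9) = 29
σ = (3, 2, 1, 0): 16 + (-7) + 21 + (-1) = 29
Optimal value attained by: σ = (1, 0, 2, 3).
Answer: det⊕(M) = -17; verdict: NONSINGULAR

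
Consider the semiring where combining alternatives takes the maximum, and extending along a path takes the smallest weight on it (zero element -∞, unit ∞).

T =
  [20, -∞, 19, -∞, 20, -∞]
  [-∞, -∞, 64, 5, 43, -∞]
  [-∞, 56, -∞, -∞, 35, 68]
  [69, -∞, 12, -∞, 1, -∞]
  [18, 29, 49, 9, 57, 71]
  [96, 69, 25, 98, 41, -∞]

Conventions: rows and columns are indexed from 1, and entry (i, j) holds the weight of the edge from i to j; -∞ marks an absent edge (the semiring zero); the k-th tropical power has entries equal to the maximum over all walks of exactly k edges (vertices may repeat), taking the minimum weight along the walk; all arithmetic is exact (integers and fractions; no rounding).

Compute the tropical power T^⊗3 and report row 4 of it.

T^⊗2:
  [20, 20, 20, 9, 20, 20]
  [18, 56, 43, 9, 43, 64]
  [68, 68, 56, 68, 43, 35]
  [20, 12, 19, 1, 20, 12]
  [71, 69, 49, 71, 57, 57]
  [69, 29, 64, 9, 43, 41]
T^⊗3:
  [20, 20, 20, 20, 20, 20]
  [64, 64, 56, 64, 43, 43]
  [68, 56, 64, 35, 43, 56]
  [20, 20, 20, 12, 20, 20]
  [69, 57, 64, 57, 57, 57]
  [41, 56, 43, 41, 43, 64]
Answer: row 4 of T^⊗3 = [20, 20, 20, 12, 20, 20]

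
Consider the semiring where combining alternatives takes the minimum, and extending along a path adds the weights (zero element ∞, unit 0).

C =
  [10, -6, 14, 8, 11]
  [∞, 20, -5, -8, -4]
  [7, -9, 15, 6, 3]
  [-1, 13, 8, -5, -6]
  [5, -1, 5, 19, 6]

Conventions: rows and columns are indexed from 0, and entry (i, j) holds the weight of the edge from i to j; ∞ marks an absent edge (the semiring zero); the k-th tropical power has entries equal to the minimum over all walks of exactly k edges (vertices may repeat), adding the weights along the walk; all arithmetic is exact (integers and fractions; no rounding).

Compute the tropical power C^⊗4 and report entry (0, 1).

C^⊗2:
  [7, 4, -11, -14, -10]
  [-9, -14, 0, -13, -14]
  [5, 1, -14, -17, -13]
  [-6, -7, -1, -10, -11]
  [11, -4, -6, -9, -5]
C^⊗3:
  [-15, -20, -6, -19, -20]
  [-14, -15, -19, -22, -19]
  [-18, -23, -9, -22, -23]
  [-11, -12, -12, -15, -16]
  [-10, -15, -9, -14, -15]
C^⊗4:
  [-20, -21, -25, -28, -25]
  [-23, -28, -20, -27, -28]
  [-23, -24, -28, -31, -28]
  [-16, -21, -17, -20, -21]
  [-15, -18, -20, -23, -20]
Key observation: the optimum is the walk 0->1->3->0->1, with weight (-6) + (-8) + (-1) + (-6) = -21.
Optimal value attained by: walk 0->1->3->0->1.
Answer: (C^⊗4)[0][1] = -21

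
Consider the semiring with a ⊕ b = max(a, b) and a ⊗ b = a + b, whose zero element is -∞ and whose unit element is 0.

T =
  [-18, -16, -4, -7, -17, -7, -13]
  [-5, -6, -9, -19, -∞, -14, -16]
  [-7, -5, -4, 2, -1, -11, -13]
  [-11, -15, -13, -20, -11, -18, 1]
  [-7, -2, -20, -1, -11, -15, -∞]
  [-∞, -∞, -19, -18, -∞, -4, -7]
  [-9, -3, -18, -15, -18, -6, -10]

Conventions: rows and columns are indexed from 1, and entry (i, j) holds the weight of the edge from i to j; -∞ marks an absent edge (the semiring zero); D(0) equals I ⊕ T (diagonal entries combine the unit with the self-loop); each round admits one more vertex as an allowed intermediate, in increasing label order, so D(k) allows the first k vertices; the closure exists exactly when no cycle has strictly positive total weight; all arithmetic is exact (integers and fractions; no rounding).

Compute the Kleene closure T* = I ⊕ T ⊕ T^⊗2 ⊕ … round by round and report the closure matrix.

D(0):
  [0, -16, -4, -7, -17, -7, -13]
  [-5, 0, -9, -19, -∞, -14, -16]
  [-7, -5, 0, 2, -1, -11, -13]
  [-11, -15, -13, 0, -11, -18, 1]
  [-7, -2, -20, -1, 0, -15, -∞]
  [-∞, -∞, -19, -18, -∞, 0, -7]
  [-9, -3, -18, -15, -18, -6, 0]
D(1):
  [0, -16, -4, -7, -17, -7, -13]
  [-5, 0, -9, -12, -22, -12, -16]
  [-7, -5, 0, 2, -1, -11, -13]
  [-11, -15, -13, 0, -11, -18, 1]
  [-7, -2, -11, -1, 0, -14, -20]
  [-∞, -∞, -19, -18, -∞, 0, -7]
  [-9, -3, -13, -15, -18, -6, 0]
D(2):
  [0, -16, -4, -7, -17, -7, -13]
  [-5, 0, -9, -12, -22, -12, -16]
  [-7, -5, 0, 2, -1, -11, -13]
  [-11, -15, -13, 0, -11, -18, 1]
  [-7, -2, -11, -1, 0, -14, -18]
  [-∞, -∞, -19, -18, -∞, 0, -7]
  [-8, -3, -12, -15, -18, -6, 0]
D(3):
  [0, -9, -4, -2, -5, -7, -13]
  [-5, 0, -9, -7, -10, -12, -16]
  [-7, -5, 0, 2, -1, -11, -13]
  [-11, -15, -13, 0, -11, -18, 1]
  [-7, -2, -11, -1, 0, -14, -18]
  [-26, -24, -19, -17, -20, 0, -7]
  [-8, -3, -12, -10, -13, -6, 0]
D(4):
  [0, -9, -4, -2, -5, -7, -1]
  [-5, 0, -9, -7, -10, -12, -6]
  [-7, -5, 0, 2, -1, -11, 3]
  [-11, -15, -13, 0, -11, -18, 1]
  [-7, -2, -11, -1, 0, -14, 0]
  [-26, -24, -19, -17, -20, 0, -7]
  [-8, -3, -12, -10, -13, -6, 0]
D(5):
  [0, -7, -4, -2, -5, -7, -1]
  [-5, 0, -9, -7, -10, -12, -6]
  [-7, -3, 0, 2, -1, -11, 3]
  [-11, -13, -13, 0, -11, -18, 1]
  [-7, -2, -11, -1, 0, -14, 0]
  [-26, -22, -19, -17, -20, 0, -7]
  [-8, -3, -12, -10, -13, -6, 0]
D(6):
  [0, -7, -4, -2, -5, -7, -1]
  [-5, 0, -9, -7, -10, -12, -6]
  [-7, -3, 0, 2, -1, -11, 3]
  [-11, -13, -13, 0, -11, -18, 1]
  [-7, -2, -11, -1, 0, -14, 0]
  [-26, -22, -19, -17, -20, 0, -7]
  [-8, -3, -12, -10, -13, -6, 0]
D(7):
  [0, -4, -4, -2, -5, -7, -1]
  [-5, 0, -9, -7, -10, -12, -6]
  [-5, 0, 0, 2, -1, -3, 3]
  [-7, -2, -11, 0, -11, -5, 1]
  [-7, -2, -11, -1, 0, -6, 0]
  [-15, -10, -19, -17, -20, 0, -7]
  [-8, -3, -12, -10, -13, -6, 0]
Answer: T* = [[0, -4, -4, -2, -5, -7, -1], [-5, 0, -9, -7, -10, -12, -6], [-5, 0, 0, 2, -1, -3, 3], [-7, -2, -11, 0, -11, -5, 1], [-7, -2, -11, -1, 0, -6, 0], [-15, -10, -19, -17, -20, 0, -7], [-8, -3, -12, -10, -13, -6, 0]]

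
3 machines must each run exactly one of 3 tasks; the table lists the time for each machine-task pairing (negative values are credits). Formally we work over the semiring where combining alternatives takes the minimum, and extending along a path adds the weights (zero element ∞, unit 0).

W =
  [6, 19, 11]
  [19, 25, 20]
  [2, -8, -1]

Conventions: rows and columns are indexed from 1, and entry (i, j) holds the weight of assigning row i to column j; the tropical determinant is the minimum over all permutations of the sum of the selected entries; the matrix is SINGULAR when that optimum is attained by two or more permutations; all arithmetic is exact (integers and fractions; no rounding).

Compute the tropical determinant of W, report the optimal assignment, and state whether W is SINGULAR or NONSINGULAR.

σ = (1, 2, 3): 6 + 25 + (-1) = 30
σ = (1, 3, 2): 6 + 20 + (-8) = 18
σ = (2, 1, 3): 19 + 19 + (-1) = 37
σ = (2, 3, 1): 19 + 20 + 2 = 41
σ = (3, 1, 2): 11 + 19 + (-8) = 22
σ = (3, 2, 1): 11 + 25 + 2 = 38
Optimal value attained by: σ = (1, 3, 2).
Answer: det⊕(W) = 18; verdict: NONSINGULAR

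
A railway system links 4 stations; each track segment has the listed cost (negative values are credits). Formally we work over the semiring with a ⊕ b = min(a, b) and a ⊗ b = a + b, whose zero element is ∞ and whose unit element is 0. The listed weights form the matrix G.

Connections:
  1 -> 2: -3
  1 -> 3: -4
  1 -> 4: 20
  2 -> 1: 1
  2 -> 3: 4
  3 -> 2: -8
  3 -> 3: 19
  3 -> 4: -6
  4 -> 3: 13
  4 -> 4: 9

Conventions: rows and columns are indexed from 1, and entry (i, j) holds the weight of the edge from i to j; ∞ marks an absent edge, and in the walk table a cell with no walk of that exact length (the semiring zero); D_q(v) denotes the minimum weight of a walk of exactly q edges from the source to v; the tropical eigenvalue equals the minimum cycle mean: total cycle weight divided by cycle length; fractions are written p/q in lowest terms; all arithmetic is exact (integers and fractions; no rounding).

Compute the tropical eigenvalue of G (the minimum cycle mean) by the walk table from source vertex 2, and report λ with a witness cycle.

q=0: [∞, 0, ∞, ∞]
q=1: [1, ∞, 4, ∞]
q=2: [∞, -4, -3, -2]
q=3: [-3, -11, 0, -9]
q=4: [-10, -8, -7, -6]
Optimal cycle mean attained by: cycle 1->3->2->1, total (-4) + (-8) + 1, length 3.
Answer: λ = -11/3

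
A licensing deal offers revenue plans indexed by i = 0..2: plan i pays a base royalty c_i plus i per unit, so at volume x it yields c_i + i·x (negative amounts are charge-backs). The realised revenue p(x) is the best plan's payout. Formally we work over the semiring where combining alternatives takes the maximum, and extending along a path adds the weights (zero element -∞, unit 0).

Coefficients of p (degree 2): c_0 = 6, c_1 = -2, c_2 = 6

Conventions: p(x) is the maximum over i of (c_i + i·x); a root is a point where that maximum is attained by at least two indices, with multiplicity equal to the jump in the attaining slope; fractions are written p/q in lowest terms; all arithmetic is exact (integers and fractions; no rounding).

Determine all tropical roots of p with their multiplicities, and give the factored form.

hull edge (i=0, c=6) to (i=2, c=6): slope 0, span 2
Factored form: p(x) = 6 ⊗ (x ⊕ 0) ⊗ (x ⊕ 0)
Answer: roots = 0 (mult 2)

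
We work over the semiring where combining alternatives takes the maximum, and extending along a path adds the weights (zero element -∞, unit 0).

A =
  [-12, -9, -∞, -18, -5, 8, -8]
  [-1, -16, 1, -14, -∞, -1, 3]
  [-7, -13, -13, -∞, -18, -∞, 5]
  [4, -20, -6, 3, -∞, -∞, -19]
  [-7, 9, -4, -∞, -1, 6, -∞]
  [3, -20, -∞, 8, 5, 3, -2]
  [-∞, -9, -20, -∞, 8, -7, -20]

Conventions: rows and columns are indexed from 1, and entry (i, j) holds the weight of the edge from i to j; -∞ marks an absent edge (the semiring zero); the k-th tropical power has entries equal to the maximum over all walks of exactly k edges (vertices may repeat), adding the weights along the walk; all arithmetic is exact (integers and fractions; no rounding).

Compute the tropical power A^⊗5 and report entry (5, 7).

A^⊗2:
  [11, 4, -8, 16, 13, 11, 6]
  [2, -6, -12, 7, 11, 7, 6]
  [-14, -4, -12, -25, 13, 1, -8]
  [7, -5, -3, 6, -1, 12, -1]
  [9, 8, 10, 14, 11, 9, 12]
  [12, 14, 2, 11, 8, 11, 1]
  [1, 17, 4, 1, 7, 14, -6]
A^⊗3:
  [20, 22, 10, 19, 16, 19, 9]
  [11, 20, 7, 15, 14, 17, 5]
  [6, 22, 9, 9, 12, 19, -1]
  [15, 8, 0, 20, 17, 15, 10]
  [18, 20, 9, 17, 20, 17, 15]
  [15, 17, 15, 19, 16, 20, 17]
  [17, 16, 18, 22, 19, 17, 20]
A^⊗4:
  [23, 25, 23, 27, 24, 28, 25]
  [20, 23, 21, 25, 22, 20, 23]
  [22, 21, 23, 27, 24, 22, 25]
  [24, 26, 14, 23, 20, 23, 13]
  [21, 29, 21, 25, 23, 26, 23]
  [23, 25, 18, 28, 25, 23, 20]
  [26, 28, 17, 25, 28, 25, 23]
A^⊗5:
  [31, 33, 26, 36, 33, 31, 28]
  [29, 31, 24, 28, 31, 28, 26]
  [31, 33, 22, 30, 33, 30, 28]
  [27, 29, 27, 31, 28, 32, 29]
  [29, 32, 30, 34, 31, 29, 32]
  [32, 34, 26, 31, 28, 31, 28]
  [29, 37, 29, 33, 31, 34, 31]
Key observation: the optimum is the walk 5->2->7->5->2->7, with weight 9 + 3 + 8 + 9 + 3 = 32.
Optimal value attained by: walk 5->2->7->5->2->7.
Answer: (A^⊗5)[5][7] = 32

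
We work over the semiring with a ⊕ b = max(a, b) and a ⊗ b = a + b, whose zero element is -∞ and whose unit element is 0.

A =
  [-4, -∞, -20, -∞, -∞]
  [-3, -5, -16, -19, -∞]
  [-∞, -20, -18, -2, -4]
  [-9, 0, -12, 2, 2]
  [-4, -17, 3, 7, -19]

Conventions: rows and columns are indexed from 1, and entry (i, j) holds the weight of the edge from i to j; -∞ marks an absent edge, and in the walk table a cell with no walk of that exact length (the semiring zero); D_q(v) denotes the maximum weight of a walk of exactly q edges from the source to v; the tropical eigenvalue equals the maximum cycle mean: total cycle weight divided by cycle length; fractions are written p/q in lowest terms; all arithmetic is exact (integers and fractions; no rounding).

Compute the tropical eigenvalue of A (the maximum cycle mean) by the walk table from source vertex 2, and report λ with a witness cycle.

q=0: [-∞, 0, -∞, -∞, -∞]
q=1: [-3, -5, -16, -19, -∞]
q=2: [-7, -10, -21, -17, -17]
q=3: [-11, -15, -14, -10, -15]
q=4: [-15, -10, -12, -8, -8]
q=5: [-12, -8, -5, -1, -6]
Optimal cycle mean attained by: cycle 4->5->4, total 2 + 7, length 2.
Answer: λ = 9/2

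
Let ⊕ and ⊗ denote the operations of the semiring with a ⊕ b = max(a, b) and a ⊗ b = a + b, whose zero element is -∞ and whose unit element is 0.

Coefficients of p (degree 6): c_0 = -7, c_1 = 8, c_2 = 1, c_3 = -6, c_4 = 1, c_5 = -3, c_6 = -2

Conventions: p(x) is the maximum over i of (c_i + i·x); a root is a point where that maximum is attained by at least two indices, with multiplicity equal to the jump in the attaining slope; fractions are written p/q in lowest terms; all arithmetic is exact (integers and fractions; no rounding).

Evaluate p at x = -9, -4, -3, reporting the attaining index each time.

p(-9) = max(-7+0·(-9)=-7, 8+1·(-9)=-1, 1+2·(-9)=-17, -6+3·(-9)=-33, 1+4·(-9)=-35, -3+5·(-9)=-48, -2+6·(-9)=-56) = -1 (attained by i=1)
p(-4) = max(-7+0·(-4)=-7, 8+1·(-4)=4, 1+2·(-4)=-7, -6+3·(-4)=-18, 1+4·(-4)=-15, -3+5·(-4)=-23, -2+6·(-4)=-26) = 4 (attained by i=1)
p(-3) = max(-7+0·(-3)=-7, 8+1·(-3)=5, 1+2·(-3)=-5, -6+3·(-3)=-15, 1+4·(-3)=-11, -3+5·(-3)=-18, -2+6·(-3)=-20) = 5 (attained by i=1)
Answer: p(-9) = -1; p(-4) = 4; p(-3) = 5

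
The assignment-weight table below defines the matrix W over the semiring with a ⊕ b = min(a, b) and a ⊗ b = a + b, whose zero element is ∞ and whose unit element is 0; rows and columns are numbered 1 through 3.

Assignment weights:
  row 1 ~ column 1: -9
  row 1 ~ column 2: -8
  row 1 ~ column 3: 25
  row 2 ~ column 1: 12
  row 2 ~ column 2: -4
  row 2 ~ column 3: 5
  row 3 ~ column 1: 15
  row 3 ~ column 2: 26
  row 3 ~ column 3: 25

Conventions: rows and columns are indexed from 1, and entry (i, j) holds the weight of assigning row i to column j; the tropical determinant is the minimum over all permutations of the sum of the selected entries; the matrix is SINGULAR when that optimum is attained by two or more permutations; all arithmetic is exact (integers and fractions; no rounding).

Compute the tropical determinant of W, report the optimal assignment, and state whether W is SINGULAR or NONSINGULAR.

σ = (1, 2, 3): (-9) + (-4) + 25 = 12
σ = (1, 3, 2): (-9) + 5 + 26 = 22
σ = (2, 1, 3): (-8) + 12 + 25 = 29
σ = (2, 3, 1): (-8) + 5 + 15 = 12
σ = (3, 1, 2): 25 + 12 + 26 = 63
σ = (3, 2, 1): 25 + (-4) + 15 = 36
Optimal value attained by: σ = (1, 2, 3).
Answer: det⊕(W) = 12; verdict: SINGULAR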